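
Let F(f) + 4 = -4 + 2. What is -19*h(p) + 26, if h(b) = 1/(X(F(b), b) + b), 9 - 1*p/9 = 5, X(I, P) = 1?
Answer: 943/37 ≈ 25.486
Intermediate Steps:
F(f) = -6 (F(f) = -4 + (-4 + 2) = -4 - 2 = -6)
p = 36 (p = 81 - 9*5 = 81 - 45 = 36)
h(b) = 1/(1 + b)
-19*h(p) + 26 = -19/(1 + 36) + 26 = -19/37 + 26 = 943/37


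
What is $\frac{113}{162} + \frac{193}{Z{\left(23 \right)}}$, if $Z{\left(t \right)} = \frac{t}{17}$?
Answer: $\frac{534121}{3726} \approx 143.35$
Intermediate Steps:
$Z{\left(t \right)} = \frac{t}{17}$ ($Z{\left(t \right)} = t \frac{1}{17} = \frac{t}{17}$)
$\frac{113}{162} + \frac{193}{Z{\left(23 \right)}} = \frac{113}{162} + \frac{193}{\frac{1}{17} \cdot 23} = 113 \cdot \frac{1}{162} + \frac{193}{\frac{23}{17}} = \frac{113}{162} + 193 \cdot \frac{17}{23} = \frac{113}{162} + \frac{3281}{23} = \frac{534121}{3726}$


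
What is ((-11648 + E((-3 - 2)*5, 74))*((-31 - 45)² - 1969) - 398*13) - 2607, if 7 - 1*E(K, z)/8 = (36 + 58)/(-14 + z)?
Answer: -220931197/5 ≈ -4.4186e+7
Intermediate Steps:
E(K, z) = 56 - 752/(-14 + z) (E(K, z) = 56 - 8*(36 + 58)/(-14 + z) = 56 - 752/(-14 + z))
((-11648 + E((-3 - 2)*5, 74))*((-31 - 45)² - 1969) - 398*13) - 2607 = ((-11648 + 8*(-192 + 7*74)/(-14 + 74))*((-31 - 45)² - 1969) - 398*13) - 2607 = ((-11648 + 8*(-192 + 518)/60)*((-76)² - 1969) - 5174) - 2607 = ((-11648 + 8*(1/60)*326)*(5776 - 1969) - 5174) - 2607 = ((-11648 + 652/15)*3807 - 5174) - 2607 = (-174068/15*3807 - 5174) - 2607 = (-220892292/5 - 5174) - 2607 = -220918162/5 - 2607 = -220931197/5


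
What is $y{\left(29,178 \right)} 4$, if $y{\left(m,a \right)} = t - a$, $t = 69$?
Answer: $-436$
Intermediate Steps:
$y{\left(m,a \right)} = 69 - a$
$y{\left(29,178 \right)} 4 = \left(69 - 178\right) 4 = \left(-109\right) 4 = -436$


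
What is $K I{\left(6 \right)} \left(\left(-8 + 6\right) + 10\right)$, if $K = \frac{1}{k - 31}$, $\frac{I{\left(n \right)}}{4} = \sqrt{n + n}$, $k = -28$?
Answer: $- \frac{64 \sqrt{3}}{59} \approx -1.8788$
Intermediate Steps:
$I{\left(n \right)} = 4 \sqrt{2} \sqrt{n}$ ($I{\left(n \right)} = 4 \sqrt{n + n} = 4 \sqrt{2 n} = 4 \sqrt{2} \sqrt{n}$)
$K = - \frac{1}{59}$ ($K = \frac{1}{-28 - 31} = \frac{1}{-59} = - \frac{1}{59} \approx -0.016949$)
$K I{\left(6 \right)} \left(\left(-8 + 6\right) + 10\right) = - \frac{4 \sqrt{2} \sqrt{6}}{59} \left(\left(-8 + 6\right) + 10\right) = - \frac{8 \sqrt{3}}{59} \left(-2 + 10\right) = - \frac{8 \sqrt{3}}{59} \cdot 8 = - \frac{64 \sqrt{3}}{59}$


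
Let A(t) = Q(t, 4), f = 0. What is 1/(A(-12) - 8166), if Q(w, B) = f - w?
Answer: -1/8154 ≈ -0.00012264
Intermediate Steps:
Q(w, B) = -w (Q(w, B) = 0 - w = -w)
A(t) = -t
1/(A(-12) - 8166) = 1/(-1*(-12) - 8166) = 1/(12 - 8166) = 1/(-8154) = -1/8154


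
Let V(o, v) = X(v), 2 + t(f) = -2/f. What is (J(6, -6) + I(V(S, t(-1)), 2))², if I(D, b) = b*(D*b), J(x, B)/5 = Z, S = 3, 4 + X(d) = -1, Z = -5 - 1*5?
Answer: 4900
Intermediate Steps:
Z = -10 (Z = -5 - 5 = -10)
t(f) = -2 - 2/f
X(d) = -5 (X(d) = -4 - 1 = -5)
V(o, v) = -5
J(x, B) = -50 (J(x, B) = 5*(-10) = -50)
I(D, b) = D*b²
(J(6, -6) + I(V(S, t(-1)), 2))² = (-50 - 5*2²)² = (-50 - 5*4)² = (-50 - 20)² = (-70)² = 4900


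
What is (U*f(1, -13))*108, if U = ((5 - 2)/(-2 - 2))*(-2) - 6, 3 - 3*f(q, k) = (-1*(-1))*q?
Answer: -324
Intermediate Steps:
f(q, k) = 1 - q/3 (f(q, k) = 1 - (-1*(-1))*q/3 = 1 - q/3)
U = -9/2 (U = (3/(-4))*(-2) - 6 = (3*(-1/4))*(-2) - 6 = -3/4*(-2) - 6 = 3/2 - 6 = -9/2 ≈ -4.5000)
(U*f(1, -13))*108 = -9*(1 - 1/3*1)/2*108 = -9*(1 - 1/3)/2*108 = -9/2*2/3*108 = -3*108 = -324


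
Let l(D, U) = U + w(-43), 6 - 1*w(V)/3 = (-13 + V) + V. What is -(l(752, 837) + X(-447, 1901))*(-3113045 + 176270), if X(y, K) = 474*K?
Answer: 2649634761150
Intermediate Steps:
w(V) = 57 - 6*V (w(V) = 18 - 3*((-13 + V) + V) = 18 - 3*(-13 + 2*V) = 18 + (39 - 6*V) = 57 - 6*V)
l(D, U) = 315 + U (l(D, U) = U + (57 - 6*(-43)) = U + (57 + 258) = U + 315 = 315 + U)
-(l(752, 837) + X(-447, 1901))*(-3113045 + 176270) = -((315 + 837) + 474*1901)*(-3113045 + 176270) = -(1152 + 901074)*(-2936775) = -902226*(-2936775) = -1*(-2649634761150) = 2649634761150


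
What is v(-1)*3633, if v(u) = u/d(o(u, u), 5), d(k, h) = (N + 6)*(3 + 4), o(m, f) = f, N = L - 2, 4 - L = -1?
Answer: -173/3 ≈ -57.667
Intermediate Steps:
L = 5 (L = 4 - 1*(-1) = 4 + 1 = 5)
N = 3 (N = 5 - 2 = 3)
d(k, h) = 63 (d(k, h) = (3 + 6)*(3 + 4) = 9*7 = 63)
v(u) = u/63
v(-1)*3633 = ((1/63)*(-1))*3633 = -1/63*3633 = -173/3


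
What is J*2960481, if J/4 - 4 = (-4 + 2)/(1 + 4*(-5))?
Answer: 923670072/19 ≈ 4.8614e+7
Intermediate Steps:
J = 312/19 (J = 16 + 4*((-4 + 2)/(1 + 4*(-5))) = 16 + 4*(-2/(1 - 20)) = 16 + 4*(-2/(-19)) = 16 + 4*(-2*(-1/19)) = 16 + 4*(2/19) = 16 + 8/19 = 312/19 ≈ 16.421)
J*2960481 = (312/19)*2960481 = 923670072/19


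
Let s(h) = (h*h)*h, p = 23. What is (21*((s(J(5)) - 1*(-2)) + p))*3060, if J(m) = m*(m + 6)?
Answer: 10692864000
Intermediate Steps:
J(m) = m*(6 + m)
s(h) = h³ (s(h) = h²*h = h³)
(21*((s(J(5)) - 1*(-2)) + p))*3060 = (21*(((5*(6 + 5))³ - 1*(-2)) + 23))*3060 = (21*(((5*11)³ + 2) + 23))*3060 = (21*((55³ + 2) + 23))*3060 = (21*((166375 + 2) + 23))*3060 = (21*(166377 + 23))*3060 = (21*166400)*3060 = 3494400*3060 = 10692864000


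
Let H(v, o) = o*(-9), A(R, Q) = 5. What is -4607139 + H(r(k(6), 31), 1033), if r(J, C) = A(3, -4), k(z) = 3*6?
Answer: -4616436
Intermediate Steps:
k(z) = 18
r(J, C) = 5
H(v, o) = -9*o
-4607139 + H(r(k(6), 31), 1033) = -4607139 - 9*1033 = -4607139 - 9297 = -4616436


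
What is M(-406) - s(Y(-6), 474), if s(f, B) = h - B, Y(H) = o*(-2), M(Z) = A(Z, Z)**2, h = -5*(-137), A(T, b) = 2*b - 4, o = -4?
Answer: 665645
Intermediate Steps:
A(T, b) = -4 + 2*b
h = 685
M(Z) = (-4 + 2*Z)**2
Y(H) = 8 (Y(H) = -4*(-2) = 8)
s(f, B) = 685 - B
M(-406) - s(Y(-6), 474) = 4*(-2 - 406)**2 - (685 - 1*474) = 4*(-408)**2 - (685 - 474) = 4*166464 - 1*211 = 665856 - 211 = 665645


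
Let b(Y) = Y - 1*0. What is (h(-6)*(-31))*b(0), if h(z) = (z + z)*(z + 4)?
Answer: 0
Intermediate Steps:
h(z) = 2*z*(4 + z) (h(z) = (2*z)*(4 + z) = 2*z*(4 + z))
b(Y) = Y (b(Y) = Y + 0 = Y)
(h(-6)*(-31))*b(0) = ((2*(-6)*(4 - 6))*(-31))*0 = ((2*(-6)*(-2))*(-31))*0 = (24*(-31))*0 = -744*0 = 0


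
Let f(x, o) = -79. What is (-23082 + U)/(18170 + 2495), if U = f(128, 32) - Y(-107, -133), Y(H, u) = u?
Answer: -23028/20665 ≈ -1.1143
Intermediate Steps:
U = 54 (U = -79 - 1*(-133) = -79 + 133 = 54)
(-23082 + U)/(18170 + 2495) = (-23082 + 54)/(18170 + 2495) = -23028/20665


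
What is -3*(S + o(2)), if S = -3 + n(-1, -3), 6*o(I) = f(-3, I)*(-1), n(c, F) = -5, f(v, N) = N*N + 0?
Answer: 26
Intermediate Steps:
f(v, N) = N² (f(v, N) = N² + 0 = N²)
o(I) = -I²/6 (o(I) = (I²*(-1))/6 = (-I²)/6 = -I²/6)
S = -8 (S = -3 - 5 = -8)
-3*(S + o(2)) = -3*(-8 - ⅙*2²) = -3*(-8 - ⅙*4) = -3*(-8 - ⅔) = -3*(-26/3) = 26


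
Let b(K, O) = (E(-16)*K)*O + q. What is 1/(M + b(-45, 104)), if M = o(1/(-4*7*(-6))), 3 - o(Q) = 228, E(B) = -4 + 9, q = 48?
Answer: -1/23577 ≈ -4.2414e-5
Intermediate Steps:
E(B) = 5
o(Q) = -225 (o(Q) = 3 - 1*228 = 3 - 228 = -225)
b(K, O) = 48 + 5*K*O (b(K, O) = (5*K)*O + 48 = 5*K*O + 48 = 48 + 5*K*O)
M = -225
1/(M + b(-45, 104)) = 1/(-225 + (48 + 5*(-45)*104)) = 1/(-225 + (48 - 23400)) = 1/(-225 - 23352) = 1/(-23577) = -1/23577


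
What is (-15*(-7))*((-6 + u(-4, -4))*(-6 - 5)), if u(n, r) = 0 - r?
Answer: 2310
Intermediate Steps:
u(n, r) = -r
(-15*(-7))*((-6 + u(-4, -4))*(-6 - 5)) = (-15*(-7))*((-6 - 1*(-4))*(-6 - 5)) = 105*((-6 + 4)*(-11)) = 105*(-2*(-11)) = 105*22 = 2310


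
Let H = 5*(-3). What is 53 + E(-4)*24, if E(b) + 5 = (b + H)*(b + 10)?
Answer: -2803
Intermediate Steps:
H = -15
E(b) = -5 + (-15 + b)*(10 + b) (E(b) = -5 + (b - 15)*(b + 10) = -5 + (-15 + b)*(10 + b))
53 + E(-4)*24 = 53 + (-155 + (-4)² - 5*(-4))*24 = 53 + (-155 + 16 + 20)*24 = 53 - 119*24 = 53 - 2856 = -2803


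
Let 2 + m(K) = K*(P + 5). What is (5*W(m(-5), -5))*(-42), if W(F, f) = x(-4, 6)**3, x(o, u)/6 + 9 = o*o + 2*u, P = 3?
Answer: -311124240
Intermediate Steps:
x(o, u) = -54 + 6*o**2 + 12*u (x(o, u) = -54 + 6*(o*o + 2*u) = -54 + 6*(o**2 + 2*u) = -54 + (6*o**2 + 12*u) = -54 + 6*o**2 + 12*u)
m(K) = -2 + 8*K (m(K) = -2 + K*(3 + 5) = -2 + K*8 = -2 + 8*K)
W(F, f) = 1481544 (W(F, f) = (-54 + 6*(-4)**2 + 12*6)**3 = (-54 + 6*16 + 72)**3 = (-54 + 96 + 72)**3 = 114**3 = 1481544)
(5*W(m(-5), -5))*(-42) = (5*1481544)*(-42) = 7407720*(-42) = -311124240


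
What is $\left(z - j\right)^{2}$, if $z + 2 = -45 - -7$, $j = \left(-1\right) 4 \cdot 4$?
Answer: $576$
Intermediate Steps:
$j = -16$ ($j = \left(-4\right) 4 = -16$)
$z = -40$ ($z = -2 - 38 = -40$)
$\left(z - j\right)^{2} = \left(-40 - -16\right)^{2} = \left(-40 + 16\right)^{2} = \left(-24\right)^{2} = 576$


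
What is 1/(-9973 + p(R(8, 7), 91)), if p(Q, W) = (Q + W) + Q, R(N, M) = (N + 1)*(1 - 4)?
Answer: -1/9936 ≈ -0.00010064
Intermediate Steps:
R(N, M) = -3 - 3*N (R(N, M) = (1 + N)*(-3) = -3 - 3*N)
p(Q, W) = W + 2*Q
1/(-9973 + p(R(8, 7), 91)) = 1/(-9973 + (91 + 2*(-3 - 3*8))) = 1/(-9973 + (91 + 2*(-3 - 24))) = 1/(-9973 + (91 + 2*(-27))) = 1/(-9973 + (91 - 54)) = 1/(-9973 + 37) = 1/(-9936) = -1/9936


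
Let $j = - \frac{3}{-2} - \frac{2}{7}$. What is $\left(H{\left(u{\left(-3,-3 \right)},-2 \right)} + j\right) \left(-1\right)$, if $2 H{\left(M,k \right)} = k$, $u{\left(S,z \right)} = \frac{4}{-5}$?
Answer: $- \frac{3}{14} \approx -0.21429$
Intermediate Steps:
$u{\left(S,z \right)} = - \frac{4}{5}$ ($u{\left(S,z \right)} = 4 \left(- \frac{1}{5}\right) = - \frac{4}{5}$)
$H{\left(M,k \right)} = \frac{k}{2}$
$j = \frac{17}{14}$ ($j = \left(-3\right) \left(- \frac{1}{2}\right) - \frac{2}{7} = \frac{3}{2} - \frac{2}{7} = \frac{17}{14} \approx 1.2143$)
$\left(H{\left(u{\left(-3,-3 \right)},-2 \right)} + j\right) \left(-1\right) = \left(\frac{1}{2} \left(-2\right) + \frac{17}{14}\right) \left(-1\right) = \left(-1 + \frac{17}{14}\right) \left(-1\right) = \frac{3}{14} \left(-1\right) = - \frac{3}{14}$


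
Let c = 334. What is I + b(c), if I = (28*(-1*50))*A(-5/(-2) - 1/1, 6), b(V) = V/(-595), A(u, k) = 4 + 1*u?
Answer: -4581834/595 ≈ -7700.6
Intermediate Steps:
A(u, k) = 4 + u
b(V) = -V/595 (b(V) = V*(-1/595) = -V/595)
I = -7700 (I = (28*(-1*50))*(4 + (-5/(-2) - 1/1)) = (28*(-50))*(4 + (-5*(-½) - 1*1)) = -1400*(4 + (5/2 - 1)) = -1400*(4 + 3/2) = -1400*11/2 = -7700)
I + b(c) = -7700 - 1/595*334 = -7700 - 334/595 = -4581834/595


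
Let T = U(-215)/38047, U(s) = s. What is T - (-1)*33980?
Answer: 1292836845/38047 ≈ 33980.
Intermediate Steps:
T = -215/38047 ≈ -0.0056509
T - (-1)*33980 = -215/38047 - (-1)*33980 = -215/38047 - 1*(-33980) = -215/38047 + 33980 = 1292836845/38047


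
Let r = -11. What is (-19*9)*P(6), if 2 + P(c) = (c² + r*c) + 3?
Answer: 4959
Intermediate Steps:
P(c) = 1 + c² - 11*c (P(c) = -2 + ((c² - 11*c) + 3) = -2 + (3 + c² - 11*c) = 1 + c² - 11*c)
(-19*9)*P(6) = (-19*9)*(1 + 6² - 11*6) = -171*(1 + 36 - 66) = -171*(-29) = 4959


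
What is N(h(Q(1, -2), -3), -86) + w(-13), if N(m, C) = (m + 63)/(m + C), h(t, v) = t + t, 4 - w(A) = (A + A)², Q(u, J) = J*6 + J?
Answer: -76643/114 ≈ -672.31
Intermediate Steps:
Q(u, J) = 7*J (Q(u, J) = 6*J + J = 7*J)
w(A) = 4 - 4*A² (w(A) = 4 - (A + A)² = 4 - (2*A)² = 4 - 4*A²)
h(t, v) = 2*t
N(m, C) = (63 + m)/(C + m)
N(h(Q(1, -2), -3), -86) + w(-13) = (63 + 2*(7*(-2)))/(-86 + 2*(7*(-2))) + (4 - 4*(-13)²) = (63 + 2*(-14))/(-86 + 2*(-14)) + (4 - 4*169) = (63 - 28)/(-86 - 28) + (4 - 676) = 35/(-114) - 672 = -1/114*35 - 672 = -35/114 - 672 = -76643/114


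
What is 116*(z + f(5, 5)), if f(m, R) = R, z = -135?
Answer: -15080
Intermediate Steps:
116*(z + f(5, 5)) = 116*(-135 + 5) = 116*(-130) = -15080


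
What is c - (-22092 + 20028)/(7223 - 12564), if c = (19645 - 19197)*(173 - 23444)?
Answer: -55682106192/5341 ≈ -1.0425e+7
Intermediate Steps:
c = -10425408 (c = 448*(-23271) = -10425408)
c - (-22092 + 20028)/(7223 - 12564) = -10425408 - (-22092 + 20028)/(7223 - 12564) = -10425408 - (-2064)/(-5341) = -10425408 - (-2064)*(-1)/5341 = -10425408 - 1*2064/5341 = -10425408 - 2064/5341 = -55682106192/5341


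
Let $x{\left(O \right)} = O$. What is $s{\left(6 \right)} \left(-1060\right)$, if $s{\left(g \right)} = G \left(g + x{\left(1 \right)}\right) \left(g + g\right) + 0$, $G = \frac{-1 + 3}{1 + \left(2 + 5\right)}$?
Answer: $-22260$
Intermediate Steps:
$G = \frac{1}{4}$ ($G = \frac{2}{1 + 7} = \frac{2}{8} = 2 \cdot \frac{1}{8} = \frac{1}{4} \approx 0.25$)
$s{\left(g \right)} = \frac{g \left(1 + g\right)}{2}$ ($s{\left(g \right)} = \frac{\left(g + 1\right) \left(g + g\right)}{4} + 0 = \frac{\left(1 + g\right) 2 g}{4} + 0 = \frac{2 g \left(1 + g\right)}{4} + 0 = \frac{g \left(1 + g\right)}{2} + 0 = \frac{g \left(1 + g\right)}{2}$)
$s{\left(6 \right)} \left(-1060\right) = \frac{1}{2} \cdot 6 \left(1 + 6\right) \left(-1060\right) = \frac{1}{2} \cdot 6 \cdot 7 \left(-1060\right) = 21 \left(-1060\right) = -22260$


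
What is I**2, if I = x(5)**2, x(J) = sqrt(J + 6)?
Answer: 121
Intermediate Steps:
x(J) = sqrt(6 + J)
I = 11 (I = (sqrt(6 + 5))**2 = (sqrt(11))**2 = 11)
I**2 = 11**2 = 121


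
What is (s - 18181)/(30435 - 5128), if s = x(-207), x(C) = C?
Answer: -18388/25307 ≈ -0.72660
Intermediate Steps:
s = -207
(s - 18181)/(30435 - 5128) = (-207 - 18181)/(30435 - 5128) = -18388/25307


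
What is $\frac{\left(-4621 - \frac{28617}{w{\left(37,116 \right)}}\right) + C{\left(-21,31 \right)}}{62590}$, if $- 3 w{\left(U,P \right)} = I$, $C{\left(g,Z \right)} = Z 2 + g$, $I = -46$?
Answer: $- \frac{296531}{2879140} \approx -0.10299$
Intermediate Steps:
$C{\left(g,Z \right)} = g + 2 Z$ ($C{\left(g,Z \right)} = 2 Z + g = g + 2 Z$)
$w{\left(U,P \right)} = \frac{46}{3}$ ($w{\left(U,P \right)} = \left(- \frac{1}{3}\right) \left(-46\right) = \frac{46}{3}$)
$\frac{\left(-4621 - \frac{28617}{w{\left(37,116 \right)}}\right) + C{\left(-21,31 \right)}}{62590} = \frac{\left(-4621 - \frac{28617}{\frac{46}{3}}\right) + \left(-21 + 2 \cdot 31\right)}{62590} = \left(\left(-4621 - \frac{85851}{46}\right) + \left(-21 + 62\right)\right) \frac{1}{62590} = \left(\left(-4621 - \frac{85851}{46}\right) + 41\right) \frac{1}{62590} = \left(- \frac{298417}{46} + 41\right) \frac{1}{62590} = \left(- \frac{296531}{46}\right) \frac{1}{62590} = - \frac{296531}{2879140}$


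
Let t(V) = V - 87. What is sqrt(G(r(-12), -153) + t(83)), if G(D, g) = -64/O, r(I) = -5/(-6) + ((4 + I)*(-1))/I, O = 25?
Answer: 2*I*sqrt(41)/5 ≈ 2.5612*I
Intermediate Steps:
t(V) = -87 + V
r(I) = 5/6 + (-4 - I)/I (r(I) = -5*(-1/6) + (-4 - I)/I = 5/6 + (-4 - I)/I)
G(D, g) = -64/25
sqrt(G(r(-12), -153) + t(83)) = sqrt(-64/25 + (-87 + 83)) = sqrt(-64/25 - 4) = sqrt(-164/25) = 2*I*sqrt(41)/5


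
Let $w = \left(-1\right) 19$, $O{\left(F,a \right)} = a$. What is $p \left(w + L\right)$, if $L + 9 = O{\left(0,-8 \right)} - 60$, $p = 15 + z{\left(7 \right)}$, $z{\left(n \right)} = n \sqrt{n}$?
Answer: $-1440 - 672 \sqrt{7} \approx -3217.9$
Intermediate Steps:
$z{\left(n \right)} = n^{\frac{3}{2}}$
$p = 15 + 7 \sqrt{7}$ ($p = 15 + 7^{\frac{3}{2}} = 15 + 7 \sqrt{7} \approx 33.52$)
$L = -77$ ($L = -9 - 68 = -77$)
$w = -19$
$p \left(w + L\right) = \left(15 + 7 \sqrt{7}\right) \left(-19 - 77\right) = \left(15 + 7 \sqrt{7}\right) \left(-96\right) = -1440 - 672 \sqrt{7}$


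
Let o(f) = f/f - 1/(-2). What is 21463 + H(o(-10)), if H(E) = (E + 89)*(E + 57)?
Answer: 107029/4 ≈ 26757.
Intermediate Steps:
o(f) = 3/2 (o(f) = 1 - 1*(-½) = 1 + ½ = 3/2)
H(E) = (57 + E)*(89 + E) (H(E) = (89 + E)*(57 + E) = (57 + E)*(89 + E))
21463 + H(o(-10)) = 21463 + (5073 + (3/2)² + 146*(3/2)) = 21463 + (5073 + 9/4 + 219) = 21463 + 21177/4 = 107029/4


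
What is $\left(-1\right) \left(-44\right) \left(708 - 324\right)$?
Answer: $16896$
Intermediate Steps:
$\left(-1\right) \left(-44\right) \left(708 - 324\right) = 44 \cdot 384 = 16896$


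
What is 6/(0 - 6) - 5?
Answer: -6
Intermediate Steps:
6/(0 - 6) - 5 = 6/(-6) - 5 = 6*(-1/6) - 5 = -1 - 5 = -6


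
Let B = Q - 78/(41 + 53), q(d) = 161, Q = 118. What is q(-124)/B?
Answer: 7567/5507 ≈ 1.3741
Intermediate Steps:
B = 5507/47 (B = 118 - 78/(41 + 53) = 118 - 78/94 = 118 - 78*1/94 = 118 - 39/47 = 5507/47 ≈ 117.17)
q(-124)/B = 161/(5507/47) = 161*(47/5507) = 7567/5507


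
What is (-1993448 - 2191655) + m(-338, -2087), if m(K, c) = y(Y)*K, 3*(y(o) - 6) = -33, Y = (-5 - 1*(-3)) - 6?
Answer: -4183413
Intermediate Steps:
Y = -8 (Y = (-5 + 3) - 6 = -2 - 6 = -8)
y(o) = -5 (y(o) = 6 + (1/3)*(-33) = 6 - 11 = -5)
m(K, c) = -5*K
(-1993448 - 2191655) + m(-338, -2087) = (-1993448 - 2191655) - 5*(-338) = -4185103 + 1690 = -4183413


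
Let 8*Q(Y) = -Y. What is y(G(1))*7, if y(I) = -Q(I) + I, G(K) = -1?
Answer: -63/8 ≈ -7.8750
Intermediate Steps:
Q(Y) = -Y/8 (Q(Y) = (-Y)/8 = -Y/8)
y(I) = 9*I/8 (y(I) = -(-1)*I/8 + I = I/8 + I = 9*I/8)
y(G(1))*7 = ((9/8)*(-1))*7 = -9/8*7 = -63/8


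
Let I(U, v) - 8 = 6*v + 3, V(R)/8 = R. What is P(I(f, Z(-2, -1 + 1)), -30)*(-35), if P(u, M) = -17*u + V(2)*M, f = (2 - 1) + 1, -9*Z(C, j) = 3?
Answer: 22155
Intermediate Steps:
V(R) = 8*R
Z(C, j) = -1/3 (Z(C, j) = -1/9*3 = -1/3)
f = 2 (f = 1 + 1 = 2)
I(U, v) = 11 + 6*v (I(U, v) = 8 + (6*v + 3) = 8 + (3 + 6*v) = 11 + 6*v)
P(u, M) = -17*u + 16*M (P(u, M) = -17*u + (8*2)*M = -17*u + 16*M)
P(I(f, Z(-2, -1 + 1)), -30)*(-35) = (-17*(11 + 6*(-1/3)) + 16*(-30))*(-35) = (-17*(11 - 2) - 480)*(-35) = (-17*9 - 480)*(-35) = (-153 - 480)*(-35) = -633*(-35) = 22155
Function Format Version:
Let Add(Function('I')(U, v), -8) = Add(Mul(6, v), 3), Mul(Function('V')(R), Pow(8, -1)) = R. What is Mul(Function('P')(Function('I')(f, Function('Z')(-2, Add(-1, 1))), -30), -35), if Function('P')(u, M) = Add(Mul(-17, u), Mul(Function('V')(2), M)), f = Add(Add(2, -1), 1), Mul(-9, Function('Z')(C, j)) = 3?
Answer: 22155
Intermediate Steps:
Function('V')(R) = Mul(8, R)
Function('Z')(C, j) = Rational(-1, 3) (Function('Z')(C, j) = Mul(Rational(-1, 9), 3) = Rational(-1, 3))
f = 2 (f = Add(1, 1) = 2)
Function('I')(U, v) = Add(11, Mul(6, v)) (Function('I')(U, v) = Add(8, Add(Mul(6, v), 3)) = Add(8, Add(3, Mul(6, v))) = Add(11, Mul(6, v)))
Function('P')(u, M) = Add(Mul(-17, u), Mul(16, M)) (Function('P')(u, M) = Add(Mul(-17, u), Mul(Mul(8, 2), M)) = Add(Mul(-17, u), Mul(16, M)))
Mul(Function('P')(Function('I')(f, Function('Z')(-2, Add(-1, 1))), -30), -35) = Mul(Add(Mul(-17, Add(11, Mul(6, Rational(-1, 3)))), Mul(16, -30)), -35) = Mul(Add(Mul(-17, Add(11, -2)), -480), -35) = Mul(Add(Mul(-17, 9), -480), -35) = Mul(Add(-153, -480), -35) = Mul(-633, -35) = 22155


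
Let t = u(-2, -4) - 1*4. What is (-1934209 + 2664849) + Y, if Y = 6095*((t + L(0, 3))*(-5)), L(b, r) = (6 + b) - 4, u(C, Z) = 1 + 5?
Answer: 608740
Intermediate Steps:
u(C, Z) = 6
t = 2 (t = 6 - 1*4 = 6 - 4 = 2)
L(b, r) = 2 + b
Y = -121900 (Y = 6095*((2 + (2 + 0))*(-5)) = 6095*((2 + 2)*(-5)) = 6095*(4*(-5)) = 6095*(-20) = -121900)
(-1934209 + 2664849) + Y = (-1934209 + 2664849) - 121900 = 730640 - 121900 = 608740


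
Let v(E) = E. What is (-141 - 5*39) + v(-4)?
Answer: -340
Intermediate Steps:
(-141 - 5*39) + v(-4) = (-141 - 5*39) - 4 = (-141 - 195) - 4 = -336 - 4 = -340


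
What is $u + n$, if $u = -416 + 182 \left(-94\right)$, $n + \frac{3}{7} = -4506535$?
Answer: $- \frac{31668416}{7} \approx -4.5241 \cdot 10^{6}$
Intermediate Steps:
$n = - \frac{31545748}{7}$ ($n = - \frac{3}{7} - 4506535 = - \frac{31545748}{7} \approx -4.5065 \cdot 10^{6}$)
$u = -17524$ ($u = -416 - 17108 = -17524$)
$u + n = -17524 - \frac{31545748}{7} = - \frac{31668416}{7}$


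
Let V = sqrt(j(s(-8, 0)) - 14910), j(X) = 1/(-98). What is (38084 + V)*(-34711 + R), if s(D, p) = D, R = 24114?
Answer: -403576148 - 10597*I*sqrt(2922362)/14 ≈ -4.0358e+8 - 1.294e+6*I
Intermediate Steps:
j(X) = -1/98
V = I*sqrt(2922362)/14 (V = sqrt(-1/98 - 14910) = sqrt(-1461181/98) = I*sqrt(2922362)/14 ≈ 122.11*I)
(38084 + V)*(-34711 + R) = (38084 + I*sqrt(2922362)/14)*(-34711 + 24114) = (38084 + I*sqrt(2922362)/14)*(-10597) = -403576148 - 10597*I*sqrt(2922362)/14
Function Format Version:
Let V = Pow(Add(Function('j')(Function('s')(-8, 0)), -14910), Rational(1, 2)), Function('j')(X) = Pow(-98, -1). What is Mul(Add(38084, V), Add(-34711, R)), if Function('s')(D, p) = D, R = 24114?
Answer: Add(-403576148, Mul(Rational(-10597, 14), I, Pow(2922362, Rational(1, 2)))) ≈ Add(-4.0358e+8, Mul(-1.2940e+6, I))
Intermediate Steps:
Function('j')(X) = Rational(-1, 98)
V = Mul(Rational(1, 14), I, Pow(2922362, Rational(1, 2))) (V = Pow(Add(Rational(-1, 98), -14910), Rational(1, 2)) = Pow(Rational(-1461181, 98), Rational(1, 2)) = Mul(Rational(1, 14), I, Pow(2922362, Rational(1, 2))) ≈ Mul(122.11, I))
Mul(Add(38084, V), Add(-34711, R)) = Mul(Add(38084, Mul(Rational(1, 14), I, Pow(2922362, Rational(1, 2)))), Add(-34711, 24114)) = Mul(Add(38084, Mul(Rational(1, 14), I, Pow(2922362, Rational(1, 2)))), -10597) = Add(-403576148, Mul(Rational(-10597, 14), I, Pow(2922362, Rational(1, 2))))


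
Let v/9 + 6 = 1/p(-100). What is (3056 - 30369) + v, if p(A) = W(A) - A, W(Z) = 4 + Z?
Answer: -109459/4 ≈ -27365.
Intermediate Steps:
p(A) = 4 (p(A) = (4 + A) - A = 4)
v = -207/4 (v = -54 + 9/4 = -207/4 ≈ -51.750)
(3056 - 30369) + v = (3056 - 30369) - 207/4 = -27313 - 207/4 = -109459/4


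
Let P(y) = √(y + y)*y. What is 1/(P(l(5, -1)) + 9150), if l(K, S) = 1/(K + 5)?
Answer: 4575000/41861249999 - 10*√5/41861249999 ≈ 0.00010929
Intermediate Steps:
l(K, S) = 1/(5 + K)
P(y) = √2*y^(3/2) (P(y) = √(2*y)*y = (√2*√y)*y = √2*y^(3/2))
1/(P(l(5, -1)) + 9150) = 1/(√2*(1/(5 + 5))^(3/2) + 9150) = 1/(√2*(1/10)^(3/2) + 9150) = 1/(√2*(⅒)^(3/2) + 9150) = 1/(√2*(√10/100) + 9150) = 1/(√5/50 + 9150) = 1/(9150 + √5/50)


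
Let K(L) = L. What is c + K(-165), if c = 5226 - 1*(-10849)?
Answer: 15910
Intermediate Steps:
c = 16075 (c = 5226 + 10849 = 16075)
c + K(-165) = 16075 - 165 = 15910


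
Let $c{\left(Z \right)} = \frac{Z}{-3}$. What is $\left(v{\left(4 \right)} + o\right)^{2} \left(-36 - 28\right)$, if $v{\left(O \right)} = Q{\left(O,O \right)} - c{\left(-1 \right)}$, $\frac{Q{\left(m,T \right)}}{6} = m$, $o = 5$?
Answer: $- \frac{473344}{9} \approx -52594.0$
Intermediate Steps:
$Q{\left(m,T \right)} = 6 m$
$c{\left(Z \right)} = - \frac{Z}{3}$ ($c{\left(Z \right)} = Z \left(- \frac{1}{3}\right) = - \frac{Z}{3}$)
$v{\left(O \right)} = - \frac{1}{3} + 6 O$ ($v{\left(O \right)} = 6 O - \left(- \frac{1}{3}\right) \left(-1\right) = 6 O - \frac{1}{3} = - \frac{1}{3} + 6 O$)
$\left(v{\left(4 \right)} + o\right)^{2} \left(-36 - 28\right) = \left(\left(- \frac{1}{3} + 6 \cdot 4\right) + 5\right)^{2} \left(-36 - 28\right) = \left(\left(- \frac{1}{3} + 24\right) + 5\right)^{2} \left(-64\right) = \left(\frac{71}{3} + 5\right)^{2} \left(-64\right) = \left(\frac{86}{3}\right)^{2} \left(-64\right) = \frac{7396}{9} \left(-64\right) = - \frac{473344}{9}$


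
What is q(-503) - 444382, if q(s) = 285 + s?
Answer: -444600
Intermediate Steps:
q(-503) - 444382 = (285 - 503) - 444382 = -218 - 444382 = -444600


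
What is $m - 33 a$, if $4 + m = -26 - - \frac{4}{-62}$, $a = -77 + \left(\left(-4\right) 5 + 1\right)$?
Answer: $\frac{97276}{31} \approx 3137.9$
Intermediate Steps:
$a = -96$ ($a = -77 + \left(-20 + 1\right) = -77 - 19 = -96$)
$m = - \frac{932}{31}$ ($m = -4 - \left(26 - \frac{4}{-62}\right) = -4 - \left(26 - - \frac{2}{31}\right) = -4 - \frac{808}{31} = - \frac{932}{31} \approx -30.065$)
$m - 33 a = - \frac{932}{31} - -3168 = - \frac{932}{31} + 3168 = \frac{97276}{31}$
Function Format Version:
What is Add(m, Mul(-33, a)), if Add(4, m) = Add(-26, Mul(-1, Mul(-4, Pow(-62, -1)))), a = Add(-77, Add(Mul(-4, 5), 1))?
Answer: Rational(97276, 31) ≈ 3137.9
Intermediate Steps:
a = -96 (a = Add(-77, Add(-20, 1)) = Add(-77, -19) = -96)
m = Rational(-932, 31) (m = Add(-4, Add(-26, Mul(-1, Mul(-4, Pow(-62, -1))))) = Add(-4, Add(-26, Mul(-1, Mul(-4, Rational(-1, 62))))) = Add(-4, Add(-26, Mul(-1, Rational(2, 31)))) = Add(-4, Add(-26, Rational(-2, 31))) = Add(-4, Rational(-808, 31)) = Rational(-932, 31) ≈ -30.065)
Add(m, Mul(-33, a)) = Add(Rational(-932, 31), Mul(-33, -96)) = Add(Rational(-932, 31), 3168) = Rational(97276, 31)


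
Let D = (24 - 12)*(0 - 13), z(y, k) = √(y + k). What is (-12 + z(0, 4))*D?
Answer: 1560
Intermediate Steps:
z(y, k) = √(k + y)
D = -156 (D = 12*(-13) = -156)
(-12 + z(0, 4))*D = (-12 + √(4 + 0))*(-156) = (-12 + √4)*(-156) = (-12 + 2)*(-156) = -10*(-156) = 1560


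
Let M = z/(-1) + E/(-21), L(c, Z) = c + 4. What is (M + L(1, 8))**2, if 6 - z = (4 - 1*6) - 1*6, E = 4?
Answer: 37249/441 ≈ 84.465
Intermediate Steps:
L(c, Z) = 4 + c
z = 14 (z = 6 - ((4 - 1*6) - 1*6) = 6 - ((4 - 6) - 6) = 6 - (-2 - 6) = 6 - 1*(-8) = 6 + 8 = 14)
M = -298/21 (M = 14/(-1) + 4/(-21) = 14*(-1) + 4*(-1/21) = -14 - 4/21 = -298/21 ≈ -14.190)
(M + L(1, 8))**2 = (-298/21 + (4 + 1))**2 = (-298/21 + 5)**2 = (-193/21)**2 = 37249/441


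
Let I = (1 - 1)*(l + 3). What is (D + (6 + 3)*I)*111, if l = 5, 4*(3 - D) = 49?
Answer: -4107/4 ≈ -1026.8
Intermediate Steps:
D = -37/4 (D = 3 - 1/4*49 = 3 - 49/4 = -37/4 ≈ -9.2500)
I = 0 (I = (1 - 1)*(5 + 3) = 0*8 = 0)
(D + (6 + 3)*I)*111 = (-37/4 + (6 + 3)*0)*111 = (-37/4 + 9*0)*111 = (-37/4 + 0)*111 = -37/4*111 = -4107/4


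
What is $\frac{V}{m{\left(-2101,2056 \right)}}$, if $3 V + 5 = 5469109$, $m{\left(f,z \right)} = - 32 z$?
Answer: $- \frac{341819}{12336} \approx -27.709$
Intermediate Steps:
$V = \frac{5469104}{3}$ ($V = - \frac{5}{3} + \frac{1}{3} \cdot 5469109 = - \frac{5}{3} + \frac{5469109}{3} = \frac{5469104}{3} \approx 1.823 \cdot 10^{6}$)
$\frac{V}{m{\left(-2101,2056 \right)}} = \frac{5469104}{3 \left(\left(-32\right) 2056\right)} = \frac{5469104}{3 \left(-65792\right)} = \frac{5469104}{3} \left(- \frac{1}{65792}\right) = - \frac{341819}{12336}$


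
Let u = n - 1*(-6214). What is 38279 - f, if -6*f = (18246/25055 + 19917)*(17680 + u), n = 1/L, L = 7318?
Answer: 29100721707685931/366704980 ≈ 7.9357e+7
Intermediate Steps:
n = 1/7318 ≈ 0.00013665
u = 45474053/7318 (u = 1/7318 - 1*(-6214) = 1/7318 + 6214 = 45474053/7318 ≈ 6214.0)
f = -29086684607756511/366704980 (f = -(18246/25055 + 19917)*(17680 + 45474053/7318)/6 = -(18246*(1/25055) + 19917)*174856293/(6*7318) = -(18246/25055 + 19917)*174856293/(6*7318) = -166346227*174856293/(50110*7318) = -1/6*87260053823269533/183352490 = -29086684607756511/366704980 ≈ -7.9319e+7)
38279 - f = 38279 - 1*(-29086684607756511/366704980) = 38279 + 29086684607756511/366704980 = 29100721707685931/366704980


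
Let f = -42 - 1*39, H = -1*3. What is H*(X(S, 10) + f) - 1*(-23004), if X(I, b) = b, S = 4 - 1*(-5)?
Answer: 23217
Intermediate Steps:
S = 9 (S = 4 + 5 = 9)
H = -3
f = -81 (f = -42 - 39 = -81)
H*(X(S, 10) + f) - 1*(-23004) = -3*(10 - 81) - 1*(-23004) = -3*(-71) + 23004 = 213 + 23004 = 23217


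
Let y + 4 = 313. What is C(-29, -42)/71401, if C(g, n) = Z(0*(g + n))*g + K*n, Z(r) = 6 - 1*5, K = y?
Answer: -13007/71401 ≈ -0.18217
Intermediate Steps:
y = 309 (y = -4 + 313 = 309)
K = 309
Z(r) = 1 (Z(r) = 6 - 5 = 1)
C(g, n) = g + 309*n (C(g, n) = 1*g + 309*n = g + 309*n)
C(-29, -42)/71401 = (-29 + 309*(-42))/71401 = (-29 - 12978)*(1/71401) = -13007*1/71401 = -13007/71401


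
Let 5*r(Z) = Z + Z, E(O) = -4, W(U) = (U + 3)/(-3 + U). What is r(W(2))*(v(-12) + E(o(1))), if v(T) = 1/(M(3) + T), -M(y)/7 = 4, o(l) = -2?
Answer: 161/20 ≈ 8.0500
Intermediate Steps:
W(U) = (3 + U)/(-3 + U)
M(y) = -28 (M(y) = -7*4 = -28)
r(Z) = 2*Z/5 (r(Z) = (Z + Z)/5 = (2*Z)/5 = 2*Z/5)
v(T) = 1/(-28 + T)
r(W(2))*(v(-12) + E(o(1))) = (2*((3 + 2)/(-3 + 2))/5)*(1/(-28 - 12) - 4) = (2*(5/(-1))/5)*(1/(-40) - 4) = (2*(-1*5)/5)*(-1/40 - 4) = ((⅖)*(-5))*(-161/40) = -2*(-161/40) = 161/20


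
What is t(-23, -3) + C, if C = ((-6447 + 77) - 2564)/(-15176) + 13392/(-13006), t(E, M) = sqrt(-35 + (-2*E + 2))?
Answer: -3108621/7049252 + sqrt(13) ≈ 3.1646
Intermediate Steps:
t(E, M) = sqrt(-33 - 2*E) (t(E, M) = sqrt(-35 + (2 - 2*E)) = sqrt(-33 - 2*E))
C = -3108621/7049252 (C = (-6370 - 2564)*(-1/15176) + 13392*(-1/13006) = -8934*(-1/15176) - 6696/6503 = 4467/7588 - 6696/6503 = -3108621/7049252 ≈ -0.44099)
t(-23, -3) + C = sqrt(-33 - 2*(-23)) - 3108621/7049252 = sqrt(-33 + 46) - 3108621/7049252 = sqrt(13) - 3108621/7049252 = -3108621/7049252 + sqrt(13)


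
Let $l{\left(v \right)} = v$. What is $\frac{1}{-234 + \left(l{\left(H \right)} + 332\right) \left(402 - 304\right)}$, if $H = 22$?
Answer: $\frac{1}{34458} \approx 2.9021 \cdot 10^{-5}$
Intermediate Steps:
$\frac{1}{-234 + \left(l{\left(H \right)} + 332\right) \left(402 - 304\right)} = \frac{1}{-234 + \left(22 + 332\right) \left(402 - 304\right)} = \frac{1}{-234 + 354 \cdot 98} = \frac{1}{-234 + 34692} = \frac{1}{34458}$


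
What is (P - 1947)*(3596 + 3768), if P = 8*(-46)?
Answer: -17047660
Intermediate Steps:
P = -368
(P - 1947)*(3596 + 3768) = (-368 - 1947)*(3596 + 3768) = -2315*7364 = -17047660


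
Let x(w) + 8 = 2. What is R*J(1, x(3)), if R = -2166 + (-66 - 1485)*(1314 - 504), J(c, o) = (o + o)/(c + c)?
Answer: 7550856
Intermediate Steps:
x(w) = -6 (x(w) = -8 + 2 = -6)
J(c, o) = o/c (J(c, o) = (2*o)/((2*c)) = (2*o)*(1/(2*c)) = o/c)
R = -1258476 (R = -2166 - 1551*810 = -2166 - 1256310 = -1258476)
R*J(1, x(3)) = -(-7550856)/1 = -(-7550856) = -1258476*(-6) = 7550856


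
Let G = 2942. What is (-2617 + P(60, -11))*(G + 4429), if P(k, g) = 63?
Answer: -18825534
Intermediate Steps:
(-2617 + P(60, -11))*(G + 4429) = (-2617 + 63)*(2942 + 4429) = -2554*7371 = -18825534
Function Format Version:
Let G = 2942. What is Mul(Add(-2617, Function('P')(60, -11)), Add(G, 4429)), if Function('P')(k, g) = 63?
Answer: -18825534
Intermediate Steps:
Mul(Add(-2617, Function('P')(60, -11)), Add(G, 4429)) = Mul(Add(-2617, 63), Add(2942, 4429)) = Mul(-2554, 7371) = -18825534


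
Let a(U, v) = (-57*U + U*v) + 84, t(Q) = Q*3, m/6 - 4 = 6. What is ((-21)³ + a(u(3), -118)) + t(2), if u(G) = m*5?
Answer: -61671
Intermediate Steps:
m = 60 (m = 24 + 6*6 = 24 + 36 = 60)
t(Q) = 3*Q
u(G) = 300 (u(G) = 60*5 = 300)
a(U, v) = 84 - 57*U + U*v
((-21)³ + a(u(3), -118)) + t(2) = ((-21)³ + (84 - 57*300 + 300*(-118))) + 3*2 = (-9261 + (84 - 17100 - 35400)) + 6 = (-9261 - 52416) + 6 = -61677 + 6 = -61671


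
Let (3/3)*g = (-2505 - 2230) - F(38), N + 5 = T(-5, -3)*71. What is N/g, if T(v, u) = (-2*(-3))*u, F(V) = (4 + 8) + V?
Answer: 1283/4785 ≈ 0.26813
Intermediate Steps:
F(V) = 12 + V
T(v, u) = 6*u
N = -1283 (N = -5 + (6*(-3))*71 = -5 - 18*71 = -5 - 1278 = -1283)
g = -4785 (g = (-2505 - 2230) - (12 + 38) = -4735 - 1*50 = -4735 - 50 = -4785)
N/g = -1283/(-4785) = -1283*(-1/4785) = 1283/4785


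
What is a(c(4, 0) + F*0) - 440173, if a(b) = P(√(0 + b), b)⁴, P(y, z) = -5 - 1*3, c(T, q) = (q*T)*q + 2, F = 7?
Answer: -436077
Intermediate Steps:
c(T, q) = 2 + T*q² (c(T, q) = (T*q)*q + 2 = T*q² + 2 = 2 + T*q²)
P(y, z) = -8 (P(y, z) = -5 - 3 = -8)
a(b) = 4096 (a(b) = (-8)⁴ = 4096)
a(c(4, 0) + F*0) - 440173 = 4096 - 440173 = -436077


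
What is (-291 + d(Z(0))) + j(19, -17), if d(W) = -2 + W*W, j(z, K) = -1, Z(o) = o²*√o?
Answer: -294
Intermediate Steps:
Z(o) = o^(5/2)
d(W) = -2 + W²
(-291 + d(Z(0))) + j(19, -17) = (-291 + (-2 + (0^(5/2))²)) - 1 = (-291 + (-2 + 0²)) - 1 = (-291 + (-2 + 0)) - 1 = (-291 - 2) - 1 = -293 - 1 = -294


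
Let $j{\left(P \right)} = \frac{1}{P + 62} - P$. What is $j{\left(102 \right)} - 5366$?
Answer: $- \frac{896751}{164} \approx -5468.0$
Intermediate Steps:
$j{\left(P \right)} = \frac{1}{62 + P} - P$
$j{\left(102 \right)} - 5366 = \frac{1 - 102^{2} - 6324}{62 + 102} - 5366 = \frac{1 - 10404 - 6324}{164} - 5366 = \frac{1}{164} \left(-16727\right) - 5366 = - \frac{16727}{164} - 5366 = - \frac{896751}{164}$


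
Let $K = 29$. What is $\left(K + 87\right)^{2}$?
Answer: $13456$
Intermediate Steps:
$\left(K + 87\right)^{2} = \left(29 + 87\right)^{2} = 116^{2} = 13456$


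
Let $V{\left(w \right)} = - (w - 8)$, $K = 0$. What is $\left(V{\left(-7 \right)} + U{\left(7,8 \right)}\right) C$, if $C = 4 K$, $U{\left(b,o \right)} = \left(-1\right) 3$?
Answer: $0$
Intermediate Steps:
$U{\left(b,o \right)} = -3$
$C = 0$ ($C = 4 \cdot 0 = 0$)
$V{\left(w \right)} = 8 - w$ ($V{\left(w \right)} = - (w - 8) = - (-8 + w) = 8 - w$)
$\left(V{\left(-7 \right)} + U{\left(7,8 \right)}\right) C = \left(\left(8 - -7\right) - 3\right) 0 = \left(\left(8 + 7\right) - 3\right) 0 = \left(15 - 3\right) 0 = 12 \cdot 0 = 0$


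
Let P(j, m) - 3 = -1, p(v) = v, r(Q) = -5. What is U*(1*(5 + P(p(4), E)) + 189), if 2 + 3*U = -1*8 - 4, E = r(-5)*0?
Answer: -2744/3 ≈ -914.67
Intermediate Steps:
E = 0 (E = -5*0 = 0)
P(j, m) = 2 (P(j, m) = 3 - 1 = 2)
U = -14/3 (U = -⅔ + (-1*8 - 4)/3 = -⅔ + (-8 - 4)/3 = -⅔ + (⅓)*(-12) = -⅔ - 4 = -14/3 ≈ -4.6667)
U*(1*(5 + P(p(4), E)) + 189) = -14*(1*(5 + 2) + 189)/3 = -14*(1*7 + 189)/3 = -14*(7 + 189)/3 = -14/3*196 = -2744/3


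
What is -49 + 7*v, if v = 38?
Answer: 217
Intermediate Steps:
-49 + 7*v = -49 + 7*38 = -49 + 266 = 217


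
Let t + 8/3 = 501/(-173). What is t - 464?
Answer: -243703/519 ≈ -469.56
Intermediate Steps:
t = -2887/519 (t = -8/3 + 501/(-173) = -8/3 + 501*(-1/173) = -8/3 - 501/173 = -2887/519 ≈ -5.5626)
t - 464 = -2887/519 - 464 = -243703/519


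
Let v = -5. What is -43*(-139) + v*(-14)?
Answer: 6047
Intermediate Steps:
-43*(-139) + v*(-14) = -43*(-139) - 5*(-14) = 5977 + 70 = 6047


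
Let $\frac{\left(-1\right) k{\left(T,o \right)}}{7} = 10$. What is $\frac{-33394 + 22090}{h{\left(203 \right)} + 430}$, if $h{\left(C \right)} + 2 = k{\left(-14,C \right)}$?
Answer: $- \frac{5652}{179} \approx -31.575$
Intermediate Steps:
$k{\left(T,o \right)} = -70$ ($k{\left(T,o \right)} = \left(-7\right) 10 = -70$)
$h{\left(C \right)} = -72$ ($h{\left(C \right)} = -2 - 70 = -72$)
$\frac{-33394 + 22090}{h{\left(203 \right)} + 430} = \frac{-33394 + 22090}{-72 + 430} = - \frac{11304}{358} = \left(-11304\right) \frac{1}{358} = - \frac{5652}{179}$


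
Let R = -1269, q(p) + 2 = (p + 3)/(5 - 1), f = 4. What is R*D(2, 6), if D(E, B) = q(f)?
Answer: 1269/4 ≈ 317.25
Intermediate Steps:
q(p) = -5/4 + p/4 (q(p) = -2 + (p + 3)/(5 - 1) = -2 + (3 + p)/4 = -2 + (3 + p)*(1/4) = -2 + (3/4 + p/4) = -5/4 + p/4)
D(E, B) = -1/4 (D(E, B) = -5/4 + (1/4)*4 = -5/4 + 1 = -1/4)
R*D(2, 6) = -1269*(-1/4) = 1269/4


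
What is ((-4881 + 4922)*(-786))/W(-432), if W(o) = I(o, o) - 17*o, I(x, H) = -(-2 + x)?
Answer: -16113/3889 ≈ -4.1432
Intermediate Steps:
I(x, H) = 2 - x
W(o) = 2 - 18*o (W(o) = (2 - o) - 17*o = 2 - 18*o)
((-4881 + 4922)*(-786))/W(-432) = ((-4881 + 4922)*(-786))/(2 - 18*(-432)) = (41*(-786))/(2 + 7776) = -32226/7778 = -32226*1/7778 = -16113/3889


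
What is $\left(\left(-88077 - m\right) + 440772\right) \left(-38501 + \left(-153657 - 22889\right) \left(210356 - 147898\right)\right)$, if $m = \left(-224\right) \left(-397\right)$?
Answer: $-2908492389799423$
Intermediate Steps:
$m = 88928$
$\left(\left(-88077 - m\right) + 440772\right) \left(-38501 + \left(-153657 - 22889\right) \left(210356 - 147898\right)\right) = \left(\left(-88077 - 88928\right) + 440772\right) \left(-38501 + \left(-153657 - 22889\right) \left(210356 - 147898\right)\right) = \left(\left(-88077 - 88928\right) + 440772\right) \left(-38501 - 11026710068\right) = \left(-177005 + 440772\right) \left(-38501 - 11026710068\right) = 263767 \left(-11026748569\right) = -2908492389799423$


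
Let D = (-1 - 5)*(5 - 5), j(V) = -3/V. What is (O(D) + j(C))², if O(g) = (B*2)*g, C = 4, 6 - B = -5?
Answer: 9/16 ≈ 0.56250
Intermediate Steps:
B = 11 (B = 6 - 1*(-5) = 6 + 5 = 11)
D = 0 (D = -6*0 = 0)
O(g) = 22*g (O(g) = (11*2)*g = 22*g)
(O(D) + j(C))² = (22*0 - 3/4)² = (0 - 3*¼)² = (0 - ¾)² = (-¾)² = 9/16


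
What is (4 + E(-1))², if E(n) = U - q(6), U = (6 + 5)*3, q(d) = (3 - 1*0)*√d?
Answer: 1423 - 222*√6 ≈ 879.21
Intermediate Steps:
q(d) = 3*√d (q(d) = (3 + 0)*√d = 3*√d)
U = 33 (U = 11*3 = 33)
E(n) = 33 - 3*√6
(4 + E(-1))² = (4 + (33 - 3*√6))² = (37 - 3*√6)²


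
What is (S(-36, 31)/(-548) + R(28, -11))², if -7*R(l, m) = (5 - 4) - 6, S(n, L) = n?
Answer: 559504/919681 ≈ 0.60837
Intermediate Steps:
R(l, m) = 5/7 (R(l, m) = -((5 - 4) - 6)/7 = -(1 - 6)/7 = -⅐*(-5) = 5/7)
(S(-36, 31)/(-548) + R(28, -11))² = (-36/(-548) + 5/7)² = (-36*(-1/548) + 5/7)² = (9/137 + 5/7)² = (748/959)² = 559504/919681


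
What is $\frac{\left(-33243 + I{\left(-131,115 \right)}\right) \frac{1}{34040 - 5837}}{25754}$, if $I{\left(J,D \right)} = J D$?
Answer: $- \frac{24154}{363170031} \approx -6.6509 \cdot 10^{-5}$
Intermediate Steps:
$I{\left(J,D \right)} = D J$
$\frac{\left(-33243 + I{\left(-131,115 \right)}\right) \frac{1}{34040 - 5837}}{25754} = \frac{\left(-33243 + 115 \left(-131\right)\right) \frac{1}{34040 - 5837}}{25754} = \frac{-33243 - 15065}{28203} \cdot \frac{1}{25754} = \left(-48308\right) \frac{1}{28203} \cdot \frac{1}{25754} = \left(- \frac{48308}{28203}\right) \frac{1}{25754} = - \frac{24154}{363170031}$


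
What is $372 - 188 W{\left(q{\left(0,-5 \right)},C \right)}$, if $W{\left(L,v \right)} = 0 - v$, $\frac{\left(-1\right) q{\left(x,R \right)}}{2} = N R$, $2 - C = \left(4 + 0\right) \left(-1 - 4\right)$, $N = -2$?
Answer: $4508$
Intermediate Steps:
$C = 22$ ($C = 2 - \left(4 + 0\right) \left(-1 - 4\right) = 2 - 4 \left(-5\right) = 2 - -20 = 2 + 20 = 22$)
$q{\left(x,R \right)} = 4 R$ ($q{\left(x,R \right)} = - 2 \left(- 2 R\right) = 4 R$)
$W{\left(L,v \right)} = - v$
$372 - 188 W{\left(q{\left(0,-5 \right)},C \right)} = 372 - 188 \left(\left(-1\right) 22\right) = 372 - -4136 = 372 + 4136 = 4508$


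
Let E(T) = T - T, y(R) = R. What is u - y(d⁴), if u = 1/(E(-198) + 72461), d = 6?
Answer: -93909455/72461 ≈ -1296.0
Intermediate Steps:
E(T) = 0
u = 1/72461 (u = 1/(0 + 72461) = 1/72461 ≈ 1.3801e-5)
u - y(d⁴) = 1/72461 - 1*6⁴ = 1/72461 - 1*1296 = 1/72461 - 1296 = -93909455/72461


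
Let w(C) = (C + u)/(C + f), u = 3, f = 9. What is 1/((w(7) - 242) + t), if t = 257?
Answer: 8/125 ≈ 0.064000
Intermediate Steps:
w(C) = (3 + C)/(9 + C) (w(C) = (C + 3)/(C + 9) = (3 + C)/(9 + C))
1/((w(7) - 242) + t) = 1/(((3 + 7)/(9 + 7) - 242) + 257) = 1/((10/16 - 242) + 257) = 1/(((1/16)*10 - 242) + 257) = 1/((5/8 - 242) + 257) = 1/(-1931/8 + 257) = 1/(125/8) = 8/125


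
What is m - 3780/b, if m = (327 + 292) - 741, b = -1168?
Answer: -34679/292 ≈ -118.76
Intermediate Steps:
m = -122 (m = 619 - 741 = -122)
m - 3780/b = -122 - 3780/(-1168) = -122 - 3780*(-1)/1168 = -122 - 1*(-945/292) = -122 + 945/292 = -34679/292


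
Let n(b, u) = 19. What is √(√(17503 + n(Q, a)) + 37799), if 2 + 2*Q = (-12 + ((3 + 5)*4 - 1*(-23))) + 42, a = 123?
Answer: √(37799 + √17522) ≈ 194.76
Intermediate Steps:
Q = 83/2 (Q = -1 + ((-12 + ((3 + 5)*4 - 1*(-23))) + 42)/2 = -1 + ((-12 + (8*4 + 23)) + 42)/2 = -1 + ((-12 + (32 + 23)) + 42)/2 = -1 + ((-12 + 55) + 42)/2 = -1 + (43 + 42)/2 = -1 + (½)*85 = -1 + 85/2 = 83/2 ≈ 41.500)
√(√(17503 + n(Q, a)) + 37799) = √(√(17503 + 19) + 37799) = √(√17522 + 37799) = √(37799 + √17522)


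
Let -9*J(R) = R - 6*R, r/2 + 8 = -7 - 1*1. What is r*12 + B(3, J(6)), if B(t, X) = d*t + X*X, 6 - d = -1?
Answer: -3167/9 ≈ -351.89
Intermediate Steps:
d = 7 (d = 6 - 1*(-1) = 6 + 1 = 7)
r = -32 (r = -16 + 2*(-7 - 1*1) = -16 + 2*(-7 - 1) = -16 + 2*(-8) = -16 - 16 = -32)
J(R) = 5*R/9 (J(R) = -(R - 6*R)/9 = -(-5)*R/9 = 5*R/9)
B(t, X) = X² + 7*t (B(t, X) = 7*t + X*X = 7*t + X² = X² + 7*t)
r*12 + B(3, J(6)) = -32*12 + (((5/9)*6)² + 7*3) = -384 + ((10/3)² + 21) = -384 + (100/9 + 21) = -384 + 289/9 = -3167/9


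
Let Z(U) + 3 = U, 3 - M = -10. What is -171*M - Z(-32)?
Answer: -2188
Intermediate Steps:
M = 13 (M = 3 - 1*(-10) = 3 + 10 = 13)
Z(U) = -3 + U
-171*M - Z(-32) = -171*13 - (-3 - 32) = -2223 - 1*(-35) = -2223 + 35 = -2188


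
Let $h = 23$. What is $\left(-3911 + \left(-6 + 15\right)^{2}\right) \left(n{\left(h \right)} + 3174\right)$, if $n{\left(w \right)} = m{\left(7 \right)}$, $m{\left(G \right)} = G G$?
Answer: $-12344090$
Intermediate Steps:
$m{\left(G \right)} = G^{2}$
$n{\left(w \right)} = 49$ ($n{\left(w \right)} = 7^{2} = 49$)
$\left(-3911 + \left(-6 + 15\right)^{2}\right) \left(n{\left(h \right)} + 3174\right) = \left(-3911 + \left(-6 + 15\right)^{2}\right) \left(49 + 3174\right) = \left(-3911 + 9^{2}\right) 3223 = \left(-3911 + 81\right) 3223 = \left(-3830\right) 3223 = -12344090$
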